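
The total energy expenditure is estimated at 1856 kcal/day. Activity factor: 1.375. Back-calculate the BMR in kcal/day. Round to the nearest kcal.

1350 kcal/day

BMR = TEE ÷ activity factor = 1856 ÷ 1.375 = 1349.8182 kcal/day.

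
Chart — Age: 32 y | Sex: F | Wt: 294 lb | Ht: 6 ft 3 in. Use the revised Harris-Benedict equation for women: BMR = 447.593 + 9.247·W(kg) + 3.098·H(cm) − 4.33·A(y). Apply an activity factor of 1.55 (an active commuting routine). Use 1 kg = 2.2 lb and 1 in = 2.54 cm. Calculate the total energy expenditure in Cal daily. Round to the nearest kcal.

Convert to metric: weight = 294 ÷ 2.2 = 133.6364 kg; height = (6×12 + 3) × 2.54 = 75 × 2.54 = 190.5 cm.
Harris-Benedict: BMR = 447.593 + 9.247(133.6364) + 3.098(190.5) − 4.33(32) = 2134.9375 kcal/day.
TEE = BMR × activity factor = 2134.9375 × 1.55 = 3309.1531 kcal/day.

3309 Cal daily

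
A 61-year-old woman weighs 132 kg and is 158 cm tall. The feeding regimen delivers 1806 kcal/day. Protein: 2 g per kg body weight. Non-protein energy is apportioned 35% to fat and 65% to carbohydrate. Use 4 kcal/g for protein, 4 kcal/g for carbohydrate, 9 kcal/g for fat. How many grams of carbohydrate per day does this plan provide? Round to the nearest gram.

122 g/day

Protein = 2 × 132 = 264 g → 264 × 4 = 1056 kcal.
Non-protein calories = 1806 − 1056 = 750 kcal.
Fat: 35% × 750 = 262.5 kcal; carbohydrate: 487.5 kcal.
Carbohydrate: 487.5 kcal ÷ 4 kcal/g = 121.875 g.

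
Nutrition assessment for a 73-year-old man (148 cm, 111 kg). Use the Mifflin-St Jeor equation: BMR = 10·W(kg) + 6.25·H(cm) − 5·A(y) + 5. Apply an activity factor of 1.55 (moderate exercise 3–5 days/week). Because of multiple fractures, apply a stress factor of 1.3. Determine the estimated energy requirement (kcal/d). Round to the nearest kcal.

3375 kcal/d

Mifflin-St Jeor (male): BMR = 10(111) + 6.25(148) − 5(73) + 5 = 1110 + 925 − 365 + 5 = 1675 kcal/day.
TEE = BMR × activity factor = 1675 × 1.55 = 2596.25 kcal/day.
Apply stress factor: 2596.25 × 1.3 = 3375.125 kcal/day.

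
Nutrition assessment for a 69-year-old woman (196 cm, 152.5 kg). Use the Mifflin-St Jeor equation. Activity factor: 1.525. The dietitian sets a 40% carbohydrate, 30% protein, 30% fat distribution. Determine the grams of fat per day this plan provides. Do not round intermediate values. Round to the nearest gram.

114 g/day

Mifflin-St Jeor (female): BMR = 10(152.5) + 6.25(196) − 5(69) − 161 = 1525 + 1225 − 345 − 161 = 2244 kcal/day.
TEE = 2244 × 1.525 = 3422.1 kcal/day.
Fat energy = 30% × 3422.1 = 1026.63 kcal.
Fat = 1026.63 ÷ 9 kcal/g = 114.07 g.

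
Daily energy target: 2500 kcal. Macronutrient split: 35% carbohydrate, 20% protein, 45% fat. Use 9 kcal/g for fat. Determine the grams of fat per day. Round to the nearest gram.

Fat energy = 45% × 2500 = 1125 kcal.
At 9 kcal/g: 1125 ÷ 9 = 125 g.

125 g/day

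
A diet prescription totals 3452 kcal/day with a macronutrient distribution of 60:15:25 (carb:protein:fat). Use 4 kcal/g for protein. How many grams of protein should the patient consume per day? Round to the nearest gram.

Protein energy = 15% × 3452 = 517.8 kcal.
At 4 kcal/g: 517.8 ÷ 4 = 129.45 g.

129 g/day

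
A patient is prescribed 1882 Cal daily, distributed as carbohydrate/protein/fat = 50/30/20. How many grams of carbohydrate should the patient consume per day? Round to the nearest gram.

Carbohydrate energy = 50% × 1882 = 941 kcal.
At 4 kcal/g: 941 ÷ 4 = 235.25 g.

235 g/day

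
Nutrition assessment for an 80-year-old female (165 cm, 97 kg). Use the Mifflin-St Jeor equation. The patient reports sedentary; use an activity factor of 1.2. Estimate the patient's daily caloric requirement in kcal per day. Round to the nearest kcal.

Mifflin-St Jeor (female): BMR = 10(97) + 6.25(165) − 5(80) − 161 = 970 + 1031.25 − 400 − 161 = 1440.25 kcal/day.
TEE = BMR × activity factor = 1440.25 × 1.2 = 1728.3 kcal/day.

1728 kcal per day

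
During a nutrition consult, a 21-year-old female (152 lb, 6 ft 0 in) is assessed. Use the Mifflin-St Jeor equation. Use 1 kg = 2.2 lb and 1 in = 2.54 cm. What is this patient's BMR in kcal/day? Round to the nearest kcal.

Convert to metric: weight = 152 ÷ 2.2 = 69.0909 kg; height = (6×12 + 0) × 2.54 = 72 × 2.54 = 182.88 cm.
Mifflin-St Jeor (female): BMR = 10(69.0909) + 6.25(182.88) − 5(21) − 161 = 690.9091 + 1143 − 105 − 161 = 1567.9091 kcal/day.

1568 kcal/day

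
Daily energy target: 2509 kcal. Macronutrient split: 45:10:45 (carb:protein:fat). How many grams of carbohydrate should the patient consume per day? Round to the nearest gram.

Carbohydrate energy = 45% × 2509 = 1129.05 kcal.
At 4 kcal/g: 1129.05 ÷ 4 = 282.2625 g.

282 g/day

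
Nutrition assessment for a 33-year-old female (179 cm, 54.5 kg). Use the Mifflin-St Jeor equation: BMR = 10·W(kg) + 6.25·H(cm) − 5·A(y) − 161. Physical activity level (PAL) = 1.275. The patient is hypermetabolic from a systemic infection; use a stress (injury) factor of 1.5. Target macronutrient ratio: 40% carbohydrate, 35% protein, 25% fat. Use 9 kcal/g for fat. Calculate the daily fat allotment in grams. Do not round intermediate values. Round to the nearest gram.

Mifflin-St Jeor (female): BMR = 10(54.5) + 6.25(179) − 5(33) − 161 = 545 + 1118.75 − 165 − 161 = 1337.75 kcal/day.
TEE = 1337.75 × 1.275 = 1705.6313 kcal/day.
With stress factor 1.5: 1705.6313 × 1.5 = 2558.4469 kcal/day.
Fat energy = 25% × 2558.4469 = 639.6117 kcal.
Fat = 639.6117 ÷ 9 kcal/g = 71.068 g.

71 g/day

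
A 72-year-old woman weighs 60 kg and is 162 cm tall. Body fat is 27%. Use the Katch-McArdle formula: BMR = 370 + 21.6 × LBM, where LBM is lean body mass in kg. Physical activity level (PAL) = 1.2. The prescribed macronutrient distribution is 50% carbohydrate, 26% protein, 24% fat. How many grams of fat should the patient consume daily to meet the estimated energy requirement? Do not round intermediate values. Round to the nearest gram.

LBM = 60 × (1 − 0.27) = 43.8 kg. Katch-McArdle: BMR = 370 + 21.6 × 43.8 = 1316.08 kcal/day.
TEE = 1316.08 × 1.2 = 1579.296 kcal/day.
Fat energy = 24% × 1579.296 = 379.031 kcal.
Fat = 379.031 ÷ 9 kcal/g = 42.1146 g.

42 g/day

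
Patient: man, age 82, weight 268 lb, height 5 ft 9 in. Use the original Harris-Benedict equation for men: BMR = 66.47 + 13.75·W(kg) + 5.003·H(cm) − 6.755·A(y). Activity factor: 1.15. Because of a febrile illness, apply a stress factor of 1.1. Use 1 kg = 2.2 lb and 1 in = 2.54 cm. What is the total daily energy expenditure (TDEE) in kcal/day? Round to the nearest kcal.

2611 kcal/day

Convert to metric: weight = 268 ÷ 2.2 = 121.8182 kg; height = (5×12 + 9) × 2.54 = 69 × 2.54 = 175.26 cm.
Harris-Benedict: BMR = 66.47 + 13.75(121.8182) + 5.003(175.26) − 6.755(82) = 2064.3858 kcal/day.
TEE = BMR × activity factor = 2064.3858 × 1.15 = 2374.0436 kcal/day.
Apply stress factor: 2374.0436 × 1.1 = 2611.448 kcal/day.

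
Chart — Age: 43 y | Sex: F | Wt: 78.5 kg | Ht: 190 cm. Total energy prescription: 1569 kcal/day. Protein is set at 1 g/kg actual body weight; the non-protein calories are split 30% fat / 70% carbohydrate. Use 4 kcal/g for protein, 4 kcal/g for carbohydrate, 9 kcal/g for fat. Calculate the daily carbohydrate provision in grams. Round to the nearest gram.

220 g/day

Protein = 1 × 78.5 = 78.5 g → 78.5 × 4 = 314 kcal.
Non-protein calories = 1569 − 314 = 1255 kcal.
Fat: 30% × 1255 = 376.5 kcal; carbohydrate: 878.5 kcal.
Carbohydrate: 878.5 kcal ÷ 4 kcal/g = 219.625 g.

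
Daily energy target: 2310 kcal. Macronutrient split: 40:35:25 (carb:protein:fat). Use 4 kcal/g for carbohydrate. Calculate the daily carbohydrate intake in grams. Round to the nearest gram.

Carbohydrate energy = 40% × 2310 = 924 kcal.
At 4 kcal/g: 924 ÷ 4 = 231 g.

231 g/day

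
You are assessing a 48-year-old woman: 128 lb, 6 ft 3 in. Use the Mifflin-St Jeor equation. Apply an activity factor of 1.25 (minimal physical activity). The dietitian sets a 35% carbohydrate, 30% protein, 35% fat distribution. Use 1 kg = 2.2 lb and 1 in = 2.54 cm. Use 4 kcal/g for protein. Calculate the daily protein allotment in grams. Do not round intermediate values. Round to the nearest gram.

Convert to metric: weight = 128 ÷ 2.2 = 58.1818 kg; height = (6×12 + 3) × 2.54 = 75 × 2.54 = 190.5 cm.
Mifflin-St Jeor (female): BMR = 10(58.1818) + 6.25(190.5) − 5(48) − 161 = 581.8182 + 1190.625 − 240 − 161 = 1371.4432 kcal/day.
TEE = 1371.4432 × 1.25 = 1714.304 kcal/day.
Protein energy = 30% × 1714.304 = 514.2912 kcal.
Protein = 514.2912 ÷ 4 kcal/g = 128.5728 g.

129 g/day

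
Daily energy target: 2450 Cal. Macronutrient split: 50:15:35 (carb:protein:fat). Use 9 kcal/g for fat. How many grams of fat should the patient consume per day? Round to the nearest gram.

95 g/day

Fat energy = 35% × 2450 = 857.5 kcal.
At 9 kcal/g: 857.5 ÷ 9 = 95.2778 g.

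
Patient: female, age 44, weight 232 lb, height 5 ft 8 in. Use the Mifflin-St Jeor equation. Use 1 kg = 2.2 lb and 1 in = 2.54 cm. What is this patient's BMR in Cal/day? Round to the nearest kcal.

1753 Cal/day

Convert to metric: weight = 232 ÷ 2.2 = 105.4545 kg; height = (5×12 + 8) × 2.54 = 68 × 2.54 = 172.72 cm.
Mifflin-St Jeor (female): BMR = 10(105.4545) + 6.25(172.72) − 5(44) − 161 = 1054.5455 + 1079.5 − 220 − 161 = 1753.0455 kcal/day.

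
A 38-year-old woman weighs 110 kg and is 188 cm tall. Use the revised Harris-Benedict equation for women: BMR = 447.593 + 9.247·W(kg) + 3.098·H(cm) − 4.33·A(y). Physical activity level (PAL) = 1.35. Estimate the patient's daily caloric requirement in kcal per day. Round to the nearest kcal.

Harris-Benedict: BMR = 447.593 + 9.247(110) + 3.098(188) − 4.33(38) = 1882.647 kcal/day.
TEE = BMR × activity factor = 1882.647 × 1.35 = 2541.5735 kcal/day.

2542 kcal per day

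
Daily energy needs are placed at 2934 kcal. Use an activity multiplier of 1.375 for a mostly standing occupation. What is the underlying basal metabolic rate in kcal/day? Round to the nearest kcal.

2134 kcal/day

BMR = TEE ÷ activity factor = 2934 ÷ 1.375 = 2133.8182 kcal/day.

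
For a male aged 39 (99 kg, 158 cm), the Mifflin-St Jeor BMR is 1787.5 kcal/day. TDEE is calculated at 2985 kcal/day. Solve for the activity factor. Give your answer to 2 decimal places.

1.67

Activity factor = TEE ÷ BMR = 2985 ÷ 1787.5 = 1.67.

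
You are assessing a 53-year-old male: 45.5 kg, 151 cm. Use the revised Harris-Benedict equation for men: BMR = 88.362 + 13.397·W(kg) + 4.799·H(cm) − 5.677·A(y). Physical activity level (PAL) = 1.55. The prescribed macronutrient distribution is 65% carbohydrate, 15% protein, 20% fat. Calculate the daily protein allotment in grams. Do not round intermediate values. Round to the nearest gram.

Harris-Benedict: BMR = 88.362 + 13.397(45.5) + 4.799(151) − 5.677(53) = 1121.6935 kcal/day.
TEE = 1121.6935 × 1.55 = 1738.6249 kcal/day.
Protein energy = 15% × 1738.6249 = 260.7937 kcal.
Protein = 260.7937 ÷ 4 kcal/g = 65.1984 g.

65 g/day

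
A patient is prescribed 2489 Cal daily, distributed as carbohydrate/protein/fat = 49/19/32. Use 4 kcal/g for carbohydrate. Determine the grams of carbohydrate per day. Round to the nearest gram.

Carbohydrate energy = 49% × 2489 = 1219.61 kcal.
At 4 kcal/g: 1219.61 ÷ 4 = 304.9025 g.

305 g/day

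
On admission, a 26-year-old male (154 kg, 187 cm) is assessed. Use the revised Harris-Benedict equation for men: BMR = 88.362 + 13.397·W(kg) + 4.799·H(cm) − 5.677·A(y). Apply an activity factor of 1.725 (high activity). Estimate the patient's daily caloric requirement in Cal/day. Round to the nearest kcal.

5005 Cal/day

Harris-Benedict: BMR = 88.362 + 13.397(154) + 4.799(187) − 5.677(26) = 2901.311 kcal/day.
TEE = BMR × activity factor = 2901.311 × 1.725 = 5004.7615 kcal/day.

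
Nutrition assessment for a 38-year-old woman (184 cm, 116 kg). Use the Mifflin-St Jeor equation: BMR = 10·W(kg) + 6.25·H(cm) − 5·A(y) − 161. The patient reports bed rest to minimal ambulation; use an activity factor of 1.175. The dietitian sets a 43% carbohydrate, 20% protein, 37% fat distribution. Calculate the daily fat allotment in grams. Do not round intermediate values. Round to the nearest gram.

Mifflin-St Jeor (female): BMR = 10(116) + 6.25(184) − 5(38) − 161 = 1160 + 1150 − 190 − 161 = 1959 kcal/day.
TEE = 1959 × 1.175 = 2301.825 kcal/day.
Fat energy = 37% × 2301.825 = 851.6753 kcal.
Fat = 851.6753 ÷ 9 kcal/g = 94.6306 g.

95 g/day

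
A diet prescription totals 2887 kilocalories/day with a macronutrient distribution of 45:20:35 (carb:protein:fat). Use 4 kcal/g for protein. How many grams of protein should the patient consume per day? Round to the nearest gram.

Protein energy = 20% × 2887 = 577.4 kcal.
At 4 kcal/g: 577.4 ÷ 4 = 144.35 g.

144 g/day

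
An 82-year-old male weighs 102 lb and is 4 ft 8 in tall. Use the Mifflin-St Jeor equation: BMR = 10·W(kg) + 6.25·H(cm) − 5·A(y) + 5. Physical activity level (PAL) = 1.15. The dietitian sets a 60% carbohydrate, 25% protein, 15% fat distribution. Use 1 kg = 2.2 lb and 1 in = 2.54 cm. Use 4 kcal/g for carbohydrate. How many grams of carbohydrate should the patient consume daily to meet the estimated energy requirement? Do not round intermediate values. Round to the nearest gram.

163 g/day

Convert to metric: weight = 102 ÷ 2.2 = 46.3636 kg; height = (4×12 + 8) × 2.54 = 56 × 2.54 = 142.24 cm.
Mifflin-St Jeor (male): BMR = 10(46.3636) + 6.25(142.24) − 5(82) + 5 = 463.6364 + 889 − 410 + 5 = 947.6364 kcal/day.
TEE = 947.6364 × 1.15 = 1089.7818 kcal/day.
Carbohydrate energy = 60% × 1089.7818 = 653.8691 kcal.
Carbohydrate = 653.8691 ÷ 4 kcal/g = 163.4673 g.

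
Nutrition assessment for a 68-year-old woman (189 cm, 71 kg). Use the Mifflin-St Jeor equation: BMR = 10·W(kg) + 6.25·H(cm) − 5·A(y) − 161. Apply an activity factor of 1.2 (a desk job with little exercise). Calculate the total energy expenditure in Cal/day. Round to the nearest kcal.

1668 Cal/day

Mifflin-St Jeor (female): BMR = 10(71) + 6.25(189) − 5(68) − 161 = 710 + 1181.25 − 340 − 161 = 1390.25 kcal/day.
TEE = BMR × activity factor = 1390.25 × 1.2 = 1668.3 kcal/day.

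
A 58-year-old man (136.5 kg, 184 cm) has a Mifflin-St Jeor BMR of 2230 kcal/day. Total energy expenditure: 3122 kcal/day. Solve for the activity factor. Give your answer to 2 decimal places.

1.40

Activity factor = TEE ÷ BMR = 3122 ÷ 2230 = 1.4.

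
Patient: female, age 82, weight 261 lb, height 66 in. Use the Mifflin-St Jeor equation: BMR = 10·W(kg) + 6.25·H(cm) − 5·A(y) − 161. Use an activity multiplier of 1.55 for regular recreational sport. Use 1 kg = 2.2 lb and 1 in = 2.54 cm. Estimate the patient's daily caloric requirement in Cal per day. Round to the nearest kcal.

2578 Cal per day

Convert to metric: weight = 261 ÷ 2.2 = 118.6364 kg; height = 66 × 2.54 = 167.64 cm.
Mifflin-St Jeor (female): BMR = 10(118.6364) + 6.25(167.64) − 5(82) − 161 = 1186.3636 + 1047.75 − 410 − 161 = 1663.1136 kcal/day.
TEE = BMR × activity factor = 1663.1136 × 1.55 = 2577.8261 kcal/day.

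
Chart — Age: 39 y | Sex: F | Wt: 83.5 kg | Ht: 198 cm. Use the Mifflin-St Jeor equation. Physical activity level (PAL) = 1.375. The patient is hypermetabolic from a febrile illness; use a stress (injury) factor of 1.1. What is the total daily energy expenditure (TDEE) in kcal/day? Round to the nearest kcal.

Mifflin-St Jeor (female): BMR = 10(83.5) + 6.25(198) − 5(39) − 161 = 835 + 1237.5 − 195 − 161 = 1716.5 kcal/day.
TEE = BMR × activity factor = 1716.5 × 1.375 = 2360.1875 kcal/day.
Apply stress factor: 2360.1875 × 1.1 = 2596.2063 kcal/day.

2596 kcal/day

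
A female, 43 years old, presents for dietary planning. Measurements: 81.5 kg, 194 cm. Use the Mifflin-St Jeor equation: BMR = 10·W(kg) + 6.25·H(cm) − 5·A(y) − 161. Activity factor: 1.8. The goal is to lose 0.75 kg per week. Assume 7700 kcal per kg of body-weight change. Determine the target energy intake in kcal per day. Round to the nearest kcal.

Mifflin-St Jeor (female): BMR = 10(81.5) + 6.25(194) − 5(43) − 161 = 815 + 1212.5 − 215 − 161 = 1651.5 kcal/day.
TEE = 1651.5 × 1.8 = 2972.7 kcal/day.
Required daily deficit = 0.75 × 7700 ÷ 7 = 825 kcal/day.
Target intake = 2972.7 − 825 = 2147.7 kcal/day.

2148 kcal per day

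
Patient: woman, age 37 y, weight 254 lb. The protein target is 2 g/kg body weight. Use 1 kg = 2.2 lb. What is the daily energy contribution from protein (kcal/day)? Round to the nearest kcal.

924 kcal/day

Weight in kg = 254 ÷ 2.2 = 115.4545 kg.
Protein = 2 g/kg × 115.4545 kg = 230.9091 g/day.
Protein energy = 230.9091 g × 4 kcal/g = 923.6364 kcal/day.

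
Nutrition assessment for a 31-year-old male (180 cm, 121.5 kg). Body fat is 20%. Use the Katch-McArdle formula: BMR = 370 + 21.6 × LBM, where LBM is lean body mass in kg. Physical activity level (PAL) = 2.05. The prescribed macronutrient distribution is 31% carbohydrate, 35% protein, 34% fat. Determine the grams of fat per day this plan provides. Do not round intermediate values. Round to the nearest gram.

LBM = 121.5 × (1 − 0.2) = 97.2 kg. Katch-McArdle: BMR = 370 + 21.6 × 97.2 = 2469.52 kcal/day.
TEE = 2469.52 × 2.05 = 5062.516 kcal/day.
Fat energy = 34% × 5062.516 = 1721.2554 kcal.
Fat = 1721.2554 ÷ 9 kcal/g = 191.2506 g.

191 g/day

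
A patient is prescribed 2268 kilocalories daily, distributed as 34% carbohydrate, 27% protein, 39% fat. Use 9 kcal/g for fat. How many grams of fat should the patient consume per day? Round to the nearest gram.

Fat energy = 39% × 2268 = 884.52 kcal.
At 9 kcal/g: 884.52 ÷ 9 = 98.28 g.

98 g/day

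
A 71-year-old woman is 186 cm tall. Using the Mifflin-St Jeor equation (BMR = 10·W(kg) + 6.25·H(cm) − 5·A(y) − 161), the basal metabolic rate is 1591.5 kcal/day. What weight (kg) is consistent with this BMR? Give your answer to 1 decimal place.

94.5 kg

1591.5 = 10·W + 6.25(186) − 5(71) − 161
10·W = 1591.5 − 646.5 = 945, so W = 94.5 kg.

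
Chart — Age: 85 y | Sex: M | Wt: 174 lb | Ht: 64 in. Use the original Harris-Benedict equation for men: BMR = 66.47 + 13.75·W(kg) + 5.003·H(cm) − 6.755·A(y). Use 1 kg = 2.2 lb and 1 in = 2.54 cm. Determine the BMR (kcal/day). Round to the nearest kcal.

1393 kcal/day

Convert to metric: weight = 174 ÷ 2.2 = 79.0909 kg; height = 64 × 2.54 = 162.56 cm.
Harris-Benedict: BMR = 66.47 + 13.75(79.0909) + 5.003(162.56) − 6.755(85) = 1393.0827 kcal/day.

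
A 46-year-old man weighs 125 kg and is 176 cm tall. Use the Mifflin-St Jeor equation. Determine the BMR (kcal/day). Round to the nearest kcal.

Mifflin-St Jeor (male): BMR = 10(125) + 6.25(176) − 5(46) + 5 = 1250 + 1100 − 230 + 5 = 2125 kcal/day.

2125 kcal/day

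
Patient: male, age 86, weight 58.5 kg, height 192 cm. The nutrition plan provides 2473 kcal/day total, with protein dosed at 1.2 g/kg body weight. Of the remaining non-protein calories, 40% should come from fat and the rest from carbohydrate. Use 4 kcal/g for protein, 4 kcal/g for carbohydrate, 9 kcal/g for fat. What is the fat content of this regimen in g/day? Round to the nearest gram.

Protein = 1.2 × 58.5 = 70.2 g → 70.2 × 4 = 280.8 kcal.
Non-protein calories = 2473 − 280.8 = 2192.2 kcal.
Fat: 40% × 2192.2 = 876.88 kcal; carbohydrate: 1315.32 kcal.
Fat: 876.88 kcal ÷ 9 kcal/g = 97.4311 g.

97 g/day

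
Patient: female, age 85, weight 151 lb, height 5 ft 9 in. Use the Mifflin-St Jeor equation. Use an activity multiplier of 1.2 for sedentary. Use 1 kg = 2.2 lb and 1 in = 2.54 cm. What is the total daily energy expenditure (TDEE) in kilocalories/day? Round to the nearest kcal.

Convert to metric: weight = 151 ÷ 2.2 = 68.6364 kg; height = (5×12 + 9) × 2.54 = 69 × 2.54 = 175.26 cm.
Mifflin-St Jeor (female): BMR = 10(68.6364) + 6.25(175.26) − 5(85) − 161 = 686.3636 + 1095.375 − 425 − 161 = 1195.7386 kcal/day.
TEE = BMR × activity factor = 1195.7386 × 1.2 = 1434.8864 kcal/day.

1435 kilocalories/day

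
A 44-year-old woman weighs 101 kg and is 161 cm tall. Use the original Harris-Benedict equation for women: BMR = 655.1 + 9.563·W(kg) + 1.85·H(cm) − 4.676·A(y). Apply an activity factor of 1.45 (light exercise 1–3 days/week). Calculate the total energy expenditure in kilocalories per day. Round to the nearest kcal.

2484 kilocalories per day

Harris-Benedict: BMR = 655.1 + 9.563(101) + 1.85(161) − 4.676(44) = 1713.069 kcal/day.
TEE = BMR × activity factor = 1713.069 × 1.45 = 2483.9501 kcal/day.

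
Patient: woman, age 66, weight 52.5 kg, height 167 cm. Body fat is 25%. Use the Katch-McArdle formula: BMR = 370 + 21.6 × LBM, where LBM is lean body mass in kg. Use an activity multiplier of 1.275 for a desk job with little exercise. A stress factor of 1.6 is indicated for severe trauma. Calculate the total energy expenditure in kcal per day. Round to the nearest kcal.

2490 kcal per day

LBM = 52.5 × (1 − 0.25) = 39.375 kg. Katch-McArdle: BMR = 370 + 21.6 × 39.375 = 1220.5 kcal/day.
TEE = BMR × activity factor = 1220.5 × 1.275 = 1556.1375 kcal/day.
Apply stress factor: 1556.1375 × 1.6 = 2489.82 kcal/day.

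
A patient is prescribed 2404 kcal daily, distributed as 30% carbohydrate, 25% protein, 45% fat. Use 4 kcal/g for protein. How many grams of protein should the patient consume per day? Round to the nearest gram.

150 g/day

Protein energy = 25% × 2404 = 601 kcal.
At 4 kcal/g: 601 ÷ 4 = 150.25 g.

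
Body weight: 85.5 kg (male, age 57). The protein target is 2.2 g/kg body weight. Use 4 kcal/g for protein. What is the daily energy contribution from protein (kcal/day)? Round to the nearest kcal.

Protein = 2.2 g/kg × 85.5 kg = 188.1 g/day.
Protein energy = 188.1 g × 4 kcal/g = 752.4 kcal/day.

752 kcal/day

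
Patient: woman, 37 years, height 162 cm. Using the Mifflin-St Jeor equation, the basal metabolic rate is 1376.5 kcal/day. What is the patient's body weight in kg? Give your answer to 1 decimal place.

71.0 kg

1376.5 = 10·W + 6.25(162) − 5(37) − 161
10·W = 1376.5 − 666.5 = 710, so W = 71 kg.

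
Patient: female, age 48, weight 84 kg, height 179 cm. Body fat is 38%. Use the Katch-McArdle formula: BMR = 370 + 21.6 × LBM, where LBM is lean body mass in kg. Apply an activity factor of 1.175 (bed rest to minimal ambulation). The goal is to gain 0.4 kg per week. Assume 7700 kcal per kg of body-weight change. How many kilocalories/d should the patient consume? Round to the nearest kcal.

2197 kilocalories/d

LBM = 84 × (1 − 0.38) = 52.08 kg. Katch-McArdle: BMR = 370 + 21.6 × 52.08 = 1494.928 kcal/day.
TEE = 1494.928 × 1.175 = 1756.5404 kcal/day.
Required daily surplus = 0.4 × 7700 ÷ 7 = 440 kcal/day.
Target intake = 1756.5404 + 440 = 2196.5404 kcal/day.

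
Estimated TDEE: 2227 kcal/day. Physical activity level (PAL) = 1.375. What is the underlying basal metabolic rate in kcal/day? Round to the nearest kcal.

BMR = TEE ÷ activity factor = 2227 ÷ 1.375 = 1619.6364 kcal/day.

1620 kcal/day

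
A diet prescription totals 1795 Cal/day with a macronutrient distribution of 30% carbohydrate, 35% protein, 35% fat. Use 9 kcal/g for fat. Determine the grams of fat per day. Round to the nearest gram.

70 g/day

Fat energy = 35% × 1795 = 628.25 kcal.
At 9 kcal/g: 628.25 ÷ 9 = 69.8056 g.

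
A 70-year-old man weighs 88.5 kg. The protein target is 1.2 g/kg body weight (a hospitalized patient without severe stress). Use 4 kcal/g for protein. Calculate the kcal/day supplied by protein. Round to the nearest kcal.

425 kcal/day

Protein = 1.2 g/kg × 88.5 kg = 106.2 g/day.
Protein energy = 106.2 g × 4 kcal/g = 424.8 kcal/day.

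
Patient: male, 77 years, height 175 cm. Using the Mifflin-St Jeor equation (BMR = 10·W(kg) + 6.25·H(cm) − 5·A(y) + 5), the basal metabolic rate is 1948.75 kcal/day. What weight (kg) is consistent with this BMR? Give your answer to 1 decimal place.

123.5 kg

1948.75 = 10·W + 6.25(175) − 5(77) + 5
10·W = 1948.75 − 713.75 = 1235, so W = 123.5 kg.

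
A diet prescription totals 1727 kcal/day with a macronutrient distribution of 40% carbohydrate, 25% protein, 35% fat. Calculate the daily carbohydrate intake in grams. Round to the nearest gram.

Carbohydrate energy = 40% × 1727 = 690.8 kcal.
At 4 kcal/g: 690.8 ÷ 4 = 172.7 g.

173 g/day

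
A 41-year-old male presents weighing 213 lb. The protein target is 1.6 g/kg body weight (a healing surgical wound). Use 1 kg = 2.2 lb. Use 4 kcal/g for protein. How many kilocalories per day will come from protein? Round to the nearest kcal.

Weight in kg = 213 ÷ 2.2 = 96.8182 kg.
Protein = 1.6 g/kg × 96.8182 kg = 154.9091 g/day.
Protein energy = 154.9091 g × 4 kcal/g = 619.6364 kcal/day.

620 kcal/day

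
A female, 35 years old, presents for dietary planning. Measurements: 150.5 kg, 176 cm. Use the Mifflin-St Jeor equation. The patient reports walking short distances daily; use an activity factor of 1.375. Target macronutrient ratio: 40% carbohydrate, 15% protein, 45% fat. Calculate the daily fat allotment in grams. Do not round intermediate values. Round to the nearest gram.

156 g/day

Mifflin-St Jeor (female): BMR = 10(150.5) + 6.25(176) − 5(35) − 161 = 1505 + 1100 − 175 − 161 = 2269 kcal/day.
TEE = 2269 × 1.375 = 3119.875 kcal/day.
Fat energy = 45% × 3119.875 = 1403.9438 kcal.
Fat = 1403.9438 ÷ 9 kcal/g = 155.9938 g.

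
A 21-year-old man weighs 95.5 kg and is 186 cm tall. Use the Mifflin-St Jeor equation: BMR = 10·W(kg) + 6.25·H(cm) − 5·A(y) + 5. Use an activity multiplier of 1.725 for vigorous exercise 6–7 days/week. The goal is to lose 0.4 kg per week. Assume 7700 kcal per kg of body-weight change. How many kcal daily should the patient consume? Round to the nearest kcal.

Mifflin-St Jeor (male): BMR = 10(95.5) + 6.25(186) − 5(21) + 5 = 955 + 1162.5 − 105 + 5 = 2017.5 kcal/day.
TEE = 2017.5 × 1.725 = 3480.1875 kcal/day.
Required daily deficit = 0.4 × 7700 ÷ 7 = 440 kcal/day.
Target intake = 3480.1875 − 440 = 3040.1875 kcal/day.

3040 kcal daily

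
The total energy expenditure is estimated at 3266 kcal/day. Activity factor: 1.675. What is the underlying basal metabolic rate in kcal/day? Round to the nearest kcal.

1950 kcal/day

BMR = TEE ÷ activity factor = 3266 ÷ 1.675 = 1949.8507 kcal/day.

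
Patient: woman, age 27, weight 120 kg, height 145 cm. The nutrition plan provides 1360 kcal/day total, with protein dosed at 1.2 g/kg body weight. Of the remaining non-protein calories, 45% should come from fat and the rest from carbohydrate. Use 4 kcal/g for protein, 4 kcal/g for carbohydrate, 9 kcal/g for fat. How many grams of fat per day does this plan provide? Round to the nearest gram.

39 g/day

Protein = 1.2 × 120 = 144 g → 144 × 4 = 576 kcal.
Non-protein calories = 1360 − 576 = 784 kcal.
Fat: 45% × 784 = 352.8 kcal; carbohydrate: 431.2 kcal.
Fat: 352.8 kcal ÷ 9 kcal/g = 39.2 g.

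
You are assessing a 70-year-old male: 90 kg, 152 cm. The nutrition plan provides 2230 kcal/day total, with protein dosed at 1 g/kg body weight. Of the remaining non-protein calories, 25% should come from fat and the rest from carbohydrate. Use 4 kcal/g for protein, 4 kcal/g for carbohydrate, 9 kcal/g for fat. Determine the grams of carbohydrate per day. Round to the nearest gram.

351 g/day

Protein = 1 × 90 = 90 g → 90 × 4 = 360 kcal.
Non-protein calories = 2230 − 360 = 1870 kcal.
Fat: 25% × 1870 = 467.5 kcal; carbohydrate: 1402.5 kcal.
Carbohydrate: 1402.5 kcal ÷ 4 kcal/g = 350.625 g.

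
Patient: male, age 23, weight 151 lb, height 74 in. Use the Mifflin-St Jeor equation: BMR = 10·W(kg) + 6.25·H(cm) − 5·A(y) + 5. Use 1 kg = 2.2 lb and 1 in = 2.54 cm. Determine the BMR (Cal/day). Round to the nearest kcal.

1751 Cal/day

Convert to metric: weight = 151 ÷ 2.2 = 68.6364 kg; height = 74 × 2.54 = 187.96 cm.
Mifflin-St Jeor (male): BMR = 10(68.6364) + 6.25(187.96) − 5(23) + 5 = 686.3636 + 1174.75 − 115 + 5 = 1751.1136 kcal/day.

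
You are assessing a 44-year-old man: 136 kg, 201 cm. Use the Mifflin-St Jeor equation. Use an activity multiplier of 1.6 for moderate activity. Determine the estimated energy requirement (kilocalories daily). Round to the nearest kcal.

3842 kilocalories daily

Mifflin-St Jeor (male): BMR = 10(136) + 6.25(201) − 5(44) + 5 = 1360 + 1256.25 − 220 + 5 = 2401.25 kcal/day.
TEE = BMR × activity factor = 2401.25 × 1.6 = 3842 kcal/day.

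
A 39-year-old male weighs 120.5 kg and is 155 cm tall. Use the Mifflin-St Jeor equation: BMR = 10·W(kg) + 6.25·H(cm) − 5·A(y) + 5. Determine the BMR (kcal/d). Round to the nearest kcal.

1984 kcal/d

Mifflin-St Jeor (male): BMR = 10(120.5) + 6.25(155) − 5(39) + 5 = 1205 + 968.75 − 195 + 5 = 1983.75 kcal/day.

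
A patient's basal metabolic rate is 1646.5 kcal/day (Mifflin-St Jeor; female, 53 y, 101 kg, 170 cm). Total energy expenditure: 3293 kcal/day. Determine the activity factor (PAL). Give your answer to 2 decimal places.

Activity factor = TEE ÷ BMR = 3293 ÷ 1646.5 = 2.

2.00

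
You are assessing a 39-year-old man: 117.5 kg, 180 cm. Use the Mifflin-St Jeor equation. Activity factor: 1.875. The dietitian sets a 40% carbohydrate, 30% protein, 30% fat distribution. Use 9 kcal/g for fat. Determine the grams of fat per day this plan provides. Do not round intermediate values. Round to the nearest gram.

Mifflin-St Jeor (male): BMR = 10(117.5) + 6.25(180) − 5(39) + 5 = 1175 + 1125 − 195 + 5 = 2110 kcal/day.
TEE = 2110 × 1.875 = 3956.25 kcal/day.
Fat energy = 30% × 3956.25 = 1186.875 kcal.
Fat = 1186.875 ÷ 9 kcal/g = 131.875 g.

132 g/day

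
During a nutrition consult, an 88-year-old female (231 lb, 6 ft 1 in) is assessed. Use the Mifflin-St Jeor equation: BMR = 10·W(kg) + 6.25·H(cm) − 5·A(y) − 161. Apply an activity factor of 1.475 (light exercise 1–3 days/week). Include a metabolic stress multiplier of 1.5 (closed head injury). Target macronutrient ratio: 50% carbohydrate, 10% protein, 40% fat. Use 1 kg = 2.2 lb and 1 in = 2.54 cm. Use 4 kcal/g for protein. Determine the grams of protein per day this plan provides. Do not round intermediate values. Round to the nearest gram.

Convert to metric: weight = 231 ÷ 2.2 = 105 kg; height = (6×12 + 1) × 2.54 = 73 × 2.54 = 185.42 cm.
Mifflin-St Jeor (female): BMR = 10(105) + 6.25(185.42) − 5(88) − 161 = 1050 + 1158.875 − 440 − 161 = 1607.875 kcal/day.
TEE = 1607.875 × 1.475 = 2371.6156 kcal/day.
With stress factor 1.5: 2371.6156 × 1.5 = 3557.4234 kcal/day.
Protein energy = 10% × 3557.4234 = 355.7423 kcal.
Protein = 355.7423 ÷ 4 kcal/g = 88.9356 g.

89 g/day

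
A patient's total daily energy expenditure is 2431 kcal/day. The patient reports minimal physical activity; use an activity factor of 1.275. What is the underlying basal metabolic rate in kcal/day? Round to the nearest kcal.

BMR = TEE ÷ activity factor = 2431 ÷ 1.275 = 1906.6667 kcal/day.

1907 kcal/day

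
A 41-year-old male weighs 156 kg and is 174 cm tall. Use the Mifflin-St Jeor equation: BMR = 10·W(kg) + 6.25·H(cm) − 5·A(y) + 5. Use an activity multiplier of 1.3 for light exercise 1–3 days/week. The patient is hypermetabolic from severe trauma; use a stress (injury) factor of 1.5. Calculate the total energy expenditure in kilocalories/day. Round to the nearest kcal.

4773 kilocalories/day

Mifflin-St Jeor (male): BMR = 10(156) + 6.25(174) − 5(41) + 5 = 1560 + 1087.5 − 205 + 5 = 2447.5 kcal/day.
TEE = BMR × activity factor = 2447.5 × 1.3 = 3181.75 kcal/day.
Apply stress factor: 3181.75 × 1.5 = 4772.625 kcal/day.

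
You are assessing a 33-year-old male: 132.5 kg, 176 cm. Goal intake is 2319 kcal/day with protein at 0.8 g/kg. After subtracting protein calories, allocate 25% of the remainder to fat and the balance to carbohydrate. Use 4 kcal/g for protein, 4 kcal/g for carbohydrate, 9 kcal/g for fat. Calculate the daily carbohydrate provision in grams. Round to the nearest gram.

355 g/day

Protein = 0.8 × 132.5 = 106 g → 106 × 4 = 424 kcal.
Non-protein calories = 2319 − 424 = 1895 kcal.
Fat: 25% × 1895 = 473.75 kcal; carbohydrate: 1421.25 kcal.
Carbohydrate: 1421.25 kcal ÷ 4 kcal/g = 355.3125 g.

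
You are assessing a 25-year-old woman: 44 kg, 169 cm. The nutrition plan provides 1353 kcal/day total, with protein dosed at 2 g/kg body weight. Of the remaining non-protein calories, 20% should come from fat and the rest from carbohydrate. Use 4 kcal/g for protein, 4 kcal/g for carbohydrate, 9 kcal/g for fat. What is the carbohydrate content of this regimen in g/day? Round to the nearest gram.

200 g/day

Protein = 2 × 44 = 88 g → 88 × 4 = 352 kcal.
Non-protein calories = 1353 − 352 = 1001 kcal.
Fat: 20% × 1001 = 200.2 kcal; carbohydrate: 800.8 kcal.
Carbohydrate: 800.8 kcal ÷ 4 kcal/g = 200.2 g.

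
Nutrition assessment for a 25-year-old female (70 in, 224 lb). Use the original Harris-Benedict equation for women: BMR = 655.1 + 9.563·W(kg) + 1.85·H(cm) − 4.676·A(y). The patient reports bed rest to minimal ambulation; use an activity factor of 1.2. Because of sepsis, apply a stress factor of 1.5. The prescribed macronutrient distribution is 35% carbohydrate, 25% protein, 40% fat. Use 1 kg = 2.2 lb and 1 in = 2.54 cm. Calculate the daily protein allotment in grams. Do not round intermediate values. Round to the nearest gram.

Convert to metric: weight = 224 ÷ 2.2 = 101.8182 kg; height = 70 × 2.54 = 177.8 cm.
Harris-Benedict: BMR = 655.1 + 9.563(101.8182) + 1.85(177.8) − 4.676(25) = 1840.8173 kcal/day.
TEE = 1840.8173 × 1.2 = 2208.9807 kcal/day.
With stress factor 1.5: 2208.9807 × 1.5 = 3313.4711 kcal/day.
Protein energy = 25% × 3313.4711 = 828.3678 kcal.
Protein = 828.3678 ÷ 4 kcal/g = 207.0919 g.

207 g/day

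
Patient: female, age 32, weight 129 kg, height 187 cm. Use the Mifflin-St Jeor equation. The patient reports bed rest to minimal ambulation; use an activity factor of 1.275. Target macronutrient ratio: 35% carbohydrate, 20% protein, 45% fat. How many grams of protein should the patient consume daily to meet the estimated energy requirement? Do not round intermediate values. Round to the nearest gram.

Mifflin-St Jeor (female): BMR = 10(129) + 6.25(187) − 5(32) − 161 = 1290 + 1168.75 − 160 − 161 = 2137.75 kcal/day.
TEE = 2137.75 × 1.275 = 2725.6313 kcal/day.
Protein energy = 20% × 2725.6313 = 545.1263 kcal.
Protein = 545.1263 ÷ 4 kcal/g = 136.2816 g.

136 g/day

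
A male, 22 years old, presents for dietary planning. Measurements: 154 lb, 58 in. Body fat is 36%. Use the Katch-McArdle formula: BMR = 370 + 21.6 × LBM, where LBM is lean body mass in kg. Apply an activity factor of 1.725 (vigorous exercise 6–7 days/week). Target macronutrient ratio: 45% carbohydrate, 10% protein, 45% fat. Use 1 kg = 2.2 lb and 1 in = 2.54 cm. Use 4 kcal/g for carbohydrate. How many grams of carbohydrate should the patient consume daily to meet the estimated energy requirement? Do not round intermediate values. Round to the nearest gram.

Convert to metric: weight = 154 ÷ 2.2 = 70 kg; height = 58 × 2.54 = 147.32 cm.
LBM = 70 × (1 − 0.36) = 44.8 kg. Katch-McArdle: BMR = 370 + 21.6 × 44.8 = 1337.68 kcal/day.
TEE = 1337.68 × 1.725 = 2307.498 kcal/day.
Carbohydrate energy = 45% × 2307.498 = 1038.3741 kcal.
Carbohydrate = 1038.3741 ÷ 4 kcal/g = 259.5935 g.

260 g/day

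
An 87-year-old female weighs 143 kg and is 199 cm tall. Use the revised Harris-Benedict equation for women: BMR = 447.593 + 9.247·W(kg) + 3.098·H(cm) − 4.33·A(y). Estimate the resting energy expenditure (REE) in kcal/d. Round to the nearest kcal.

2010 kcal/d

Harris-Benedict: BMR = 447.593 + 9.247(143) + 3.098(199) − 4.33(87) = 2009.706 kcal/day.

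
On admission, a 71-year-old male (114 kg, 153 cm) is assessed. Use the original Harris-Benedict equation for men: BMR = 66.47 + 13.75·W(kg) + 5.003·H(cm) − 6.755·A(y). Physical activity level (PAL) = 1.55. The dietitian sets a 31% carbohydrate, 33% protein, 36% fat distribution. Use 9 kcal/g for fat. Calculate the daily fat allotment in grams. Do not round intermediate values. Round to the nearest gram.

Harris-Benedict: BMR = 66.47 + 13.75(114) + 5.003(153) − 6.755(71) = 1919.824 kcal/day.
TEE = 1919.824 × 1.55 = 2975.7272 kcal/day.
Fat energy = 36% × 2975.7272 = 1071.2618 kcal.
Fat = 1071.2618 ÷ 9 kcal/g = 119.0291 g.

119 g/day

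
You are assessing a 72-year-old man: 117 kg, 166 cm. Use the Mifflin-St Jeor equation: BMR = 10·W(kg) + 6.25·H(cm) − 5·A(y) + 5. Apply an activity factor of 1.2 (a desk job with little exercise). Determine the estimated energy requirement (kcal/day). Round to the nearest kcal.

Mifflin-St Jeor (male): BMR = 10(117) + 6.25(166) − 5(72) + 5 = 1170 + 1037.5 − 360 + 5 = 1852.5 kcal/day.
TEE = BMR × activity factor = 1852.5 × 1.2 = 2223 kcal/day.

2223 kcal/day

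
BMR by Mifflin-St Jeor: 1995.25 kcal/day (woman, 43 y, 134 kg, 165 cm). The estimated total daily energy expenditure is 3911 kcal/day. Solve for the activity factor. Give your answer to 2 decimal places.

1.96

Activity factor = TEE ÷ BMR = 3911 ÷ 1995.25 = 1.96.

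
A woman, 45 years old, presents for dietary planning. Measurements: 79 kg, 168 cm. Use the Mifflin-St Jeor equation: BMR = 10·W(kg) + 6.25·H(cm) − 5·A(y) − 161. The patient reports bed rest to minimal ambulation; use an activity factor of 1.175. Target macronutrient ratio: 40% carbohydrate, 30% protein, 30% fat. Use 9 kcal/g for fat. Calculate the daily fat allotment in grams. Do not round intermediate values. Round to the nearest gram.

Mifflin-St Jeor (female): BMR = 10(79) + 6.25(168) − 5(45) − 161 = 790 + 1050 − 225 − 161 = 1454 kcal/day.
TEE = 1454 × 1.175 = 1708.45 kcal/day.
Fat energy = 30% × 1708.45 = 512.535 kcal.
Fat = 512.535 ÷ 9 kcal/g = 56.9483 g.

57 g/day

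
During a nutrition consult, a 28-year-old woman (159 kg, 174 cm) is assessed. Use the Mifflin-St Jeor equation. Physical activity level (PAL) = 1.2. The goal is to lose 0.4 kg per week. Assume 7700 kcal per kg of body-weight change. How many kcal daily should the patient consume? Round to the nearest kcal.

2412 kcal daily

Mifflin-St Jeor (female): BMR = 10(159) + 6.25(174) − 5(28) − 161 = 1590 + 1087.5 − 140 − 161 = 2376.5 kcal/day.
TEE = 2376.5 × 1.2 = 2851.8 kcal/day.
Required daily deficit = 0.4 × 7700 ÷ 7 = 440 kcal/day.
Target intake = 2851.8 − 440 = 2411.8 kcal/day.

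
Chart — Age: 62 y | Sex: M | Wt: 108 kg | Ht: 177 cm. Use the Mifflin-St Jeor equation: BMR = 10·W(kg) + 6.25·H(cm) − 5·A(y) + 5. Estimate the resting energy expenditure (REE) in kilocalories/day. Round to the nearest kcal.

1881 kilocalories/day

Mifflin-St Jeor (male): BMR = 10(108) + 6.25(177) − 5(62) + 5 = 1080 + 1106.25 − 310 + 5 = 1881.25 kcal/day.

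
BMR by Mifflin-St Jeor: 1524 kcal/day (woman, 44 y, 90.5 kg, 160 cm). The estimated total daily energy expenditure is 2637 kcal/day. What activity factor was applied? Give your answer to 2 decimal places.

1.73

Activity factor = TEE ÷ BMR = 2637 ÷ 1524 = 1.73.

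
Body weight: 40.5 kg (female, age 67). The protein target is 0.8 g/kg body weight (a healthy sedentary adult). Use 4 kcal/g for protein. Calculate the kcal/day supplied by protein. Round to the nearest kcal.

Protein = 0.8 g/kg × 40.5 kg = 32.4 g/day.
Protein energy = 32.4 g × 4 kcal/g = 129.6 kcal/day.

130 kcal/day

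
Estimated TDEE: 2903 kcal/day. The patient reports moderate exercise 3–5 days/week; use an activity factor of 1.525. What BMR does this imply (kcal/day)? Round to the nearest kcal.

BMR = TEE ÷ activity factor = 2903 ÷ 1.525 = 1903.6066 kcal/day.

1904 kcal/day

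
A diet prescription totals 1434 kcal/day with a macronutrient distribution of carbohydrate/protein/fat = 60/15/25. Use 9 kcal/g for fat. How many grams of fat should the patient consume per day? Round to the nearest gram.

Fat energy = 25% × 1434 = 358.5 kcal.
At 9 kcal/g: 358.5 ÷ 9 = 39.8333 g.

40 g/day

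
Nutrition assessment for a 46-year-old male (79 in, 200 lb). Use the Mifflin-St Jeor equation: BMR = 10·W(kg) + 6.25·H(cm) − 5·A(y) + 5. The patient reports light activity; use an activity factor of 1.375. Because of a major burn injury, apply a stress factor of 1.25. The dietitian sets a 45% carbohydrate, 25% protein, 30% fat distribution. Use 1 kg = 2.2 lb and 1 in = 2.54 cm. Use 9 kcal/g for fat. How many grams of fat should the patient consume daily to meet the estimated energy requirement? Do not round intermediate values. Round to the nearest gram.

111 g/day

Convert to metric: weight = 200 ÷ 2.2 = 90.9091 kg; height = 79 × 2.54 = 200.66 cm.
Mifflin-St Jeor (male): BMR = 10(90.9091) + 6.25(200.66) − 5(46) + 5 = 909.0909 + 1254.125 − 230 + 5 = 1938.2159 kcal/day.
TEE = 1938.2159 × 1.375 = 2665.0469 kcal/day.
With stress factor 1.25: 2665.0469 × 1.25 = 3331.3086 kcal/day.
Fat energy = 30% × 3331.3086 = 999.3926 kcal.
Fat = 999.3926 ÷ 9 kcal/g = 111.0436 g.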